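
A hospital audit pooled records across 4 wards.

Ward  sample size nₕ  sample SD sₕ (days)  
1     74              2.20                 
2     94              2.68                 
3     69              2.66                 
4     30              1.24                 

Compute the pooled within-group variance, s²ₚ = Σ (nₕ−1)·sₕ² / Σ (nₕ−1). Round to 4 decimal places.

Degrees of freedom: 73 + 93 + 68 + 29 = 263.
Σ(nₕ−1)sₕ² = 73·4.84 + 93·7.1824 + 68·7.0756 + 29·1.5376 = 1547.0144.
s²ₚ = 1547.0144 / 263 = 5.882184... → 5.8822.

5.8822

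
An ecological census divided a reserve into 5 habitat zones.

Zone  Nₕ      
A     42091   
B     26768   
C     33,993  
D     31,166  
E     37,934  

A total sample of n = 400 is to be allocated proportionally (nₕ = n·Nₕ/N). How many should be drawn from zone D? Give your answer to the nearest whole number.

72

Share of zone D = 31166/171952 = 0.18125.
Allocate 400 × 0.18125 = 72.499... → 72.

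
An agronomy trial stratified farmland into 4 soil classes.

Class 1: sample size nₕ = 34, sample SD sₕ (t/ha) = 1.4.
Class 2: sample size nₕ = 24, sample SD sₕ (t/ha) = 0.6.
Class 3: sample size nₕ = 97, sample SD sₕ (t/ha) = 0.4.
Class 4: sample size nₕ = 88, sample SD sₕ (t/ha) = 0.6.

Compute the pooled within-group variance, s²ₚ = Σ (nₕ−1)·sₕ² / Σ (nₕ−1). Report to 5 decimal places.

0.50059

1: (34−1)·1.4² = 33·1.96 = 64.68
2: (24−1)·0.6² = 23·0.36 = 8.28
3: (97−1)·0.4² = 96·0.16 = 15.36
4: (88−1)·0.6² = 87·0.36 = 31.32
Numerator = 119.64; denominator = Σ(nₕ−1) = 239.
s²ₚ = 119.64/239 = 0.5005858... → 0.50059.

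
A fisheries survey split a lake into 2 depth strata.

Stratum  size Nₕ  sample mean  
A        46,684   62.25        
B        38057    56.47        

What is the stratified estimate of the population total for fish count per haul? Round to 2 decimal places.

5055157.79

Population total = Σ Nₕ·x̄ₕ (each stratum's size times its mean).
46684·62.25 + 38057·56.47 = 2906079 + 2149078.79 = 5055157.79.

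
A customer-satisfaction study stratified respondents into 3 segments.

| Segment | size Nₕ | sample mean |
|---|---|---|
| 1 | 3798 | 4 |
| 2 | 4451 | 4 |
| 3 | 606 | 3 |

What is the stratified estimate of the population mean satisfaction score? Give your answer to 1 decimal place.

3.9

N = 8855; weights Wₕ = Nₕ/N = (0.4289, 0.5027, 0.0684).
x̄_st = Σ Wₕ·x̄ₕ = 0.4289·4 + 0.5027·4 + 0.0684·3 ≈ 3.932...
→ 3.9.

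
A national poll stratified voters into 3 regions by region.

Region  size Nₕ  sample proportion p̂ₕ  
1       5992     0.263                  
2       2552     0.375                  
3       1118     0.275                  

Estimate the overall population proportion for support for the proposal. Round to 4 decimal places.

Wₕ = Nₕ/N with N = 9662: 0.6202, 0.2641, 0.1157.
p̂_st = 0.6202·0.263 + 0.2641·0.375 + 0.1157·0.275 ≈ 0.293971... → 0.2940.

0.2940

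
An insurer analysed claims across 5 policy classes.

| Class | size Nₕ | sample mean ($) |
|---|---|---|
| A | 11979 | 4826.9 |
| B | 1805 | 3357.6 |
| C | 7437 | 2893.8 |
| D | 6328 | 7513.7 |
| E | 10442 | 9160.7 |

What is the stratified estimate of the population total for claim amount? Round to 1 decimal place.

228605816.7

A: 11979·4826.9 = 57821435.1
B: 1805·3357.6 = 6060468
C: 7437·2893.8 = 21521190.6
D: 6328·7513.7 = 47546693.6
E: 10442·9160.7 = 95656029.4
τ̂ = Σ Nₕx̄ₕ = 228605816.7.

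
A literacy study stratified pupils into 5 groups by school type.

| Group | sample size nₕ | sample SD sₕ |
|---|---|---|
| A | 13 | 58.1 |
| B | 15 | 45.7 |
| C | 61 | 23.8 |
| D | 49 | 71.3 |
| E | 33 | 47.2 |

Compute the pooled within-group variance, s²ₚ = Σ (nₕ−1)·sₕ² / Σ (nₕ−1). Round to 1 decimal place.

2524.3

Degrees of freedom: 12 + 14 + 60 + 48 + 32 = 166.
Σ(nₕ−1)sₕ² = 12·3375.61 + 14·2088.49 + 60·566.44 + 48·5083.69 + 32·2227.84 = 419040.58.
s²ₚ = 419040.58 / 166 = 2524.341... → 2524.3.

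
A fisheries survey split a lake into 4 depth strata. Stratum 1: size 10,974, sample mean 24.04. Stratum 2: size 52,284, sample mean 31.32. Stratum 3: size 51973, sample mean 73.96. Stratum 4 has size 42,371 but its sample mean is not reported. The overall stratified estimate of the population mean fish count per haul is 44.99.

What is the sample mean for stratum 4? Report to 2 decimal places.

31.75

Σ Nₕx̄ₕ = N·μ, so 42371·x̄_4 = 157602·44.99 − (10974·24.04 + 52284·31.32 + 51973·73.96).
= 7090513.98 − 5745272.92 = 1345241.06.
x̄_4 = 1345241.06 / 42371 = 31.7491... → 31.75.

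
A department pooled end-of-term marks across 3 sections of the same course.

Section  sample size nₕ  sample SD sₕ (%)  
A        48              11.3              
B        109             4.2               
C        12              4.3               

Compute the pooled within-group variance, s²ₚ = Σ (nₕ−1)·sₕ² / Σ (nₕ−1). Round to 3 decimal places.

Degrees of freedom: 47 + 108 + 11 = 166.
Σ(nₕ−1)sₕ² = 47·127.69 + 108·17.64 + 11·18.49 = 8109.94.
s²ₚ = 8109.94 / 166 = 48.85506... → 48.855.

48.855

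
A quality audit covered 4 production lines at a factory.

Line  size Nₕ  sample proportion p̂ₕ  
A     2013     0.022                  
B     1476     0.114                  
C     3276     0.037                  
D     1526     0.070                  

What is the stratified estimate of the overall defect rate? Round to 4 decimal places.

0.0531

N = 2013 + 1476 + 3276 + 1526 = 8291.
Overall proportion = Σ (Nₕ/N)·p̂ₕ.
Σ Nₕp̂ₕ = 44.286 + 168.264 + 121.212 + 106.82 = 440.582.
440.582 / 8291 = 0.053140... → 0.0531.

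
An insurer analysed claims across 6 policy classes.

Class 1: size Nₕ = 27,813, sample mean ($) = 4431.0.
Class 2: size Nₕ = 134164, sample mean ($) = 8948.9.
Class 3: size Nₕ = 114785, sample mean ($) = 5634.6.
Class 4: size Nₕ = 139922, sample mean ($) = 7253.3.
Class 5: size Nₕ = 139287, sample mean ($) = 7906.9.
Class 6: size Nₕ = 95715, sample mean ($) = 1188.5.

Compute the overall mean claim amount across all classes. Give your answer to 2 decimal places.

N = 27813 + 134164 + 114785 + 139922 + 139287 + 95715 = 651686.
The stratified mean weights each stratum mean by its population share Nₕ/N.
Σ Nₕx̄ₕ = 27813·4431.0 + 134164·8948.9 + 114785·5634.6 + 139922·7253.3 + 139287·7906.9 + 95715·1188.5 = 123239403 + 1200620219.6 + 646767561 + 1014896242.6 + 1101328380.3 + 113757277.5 = 4200609084.
Divide by N: 4200609084 / 651686 = 6445.7562... → 6445.76.

6445.76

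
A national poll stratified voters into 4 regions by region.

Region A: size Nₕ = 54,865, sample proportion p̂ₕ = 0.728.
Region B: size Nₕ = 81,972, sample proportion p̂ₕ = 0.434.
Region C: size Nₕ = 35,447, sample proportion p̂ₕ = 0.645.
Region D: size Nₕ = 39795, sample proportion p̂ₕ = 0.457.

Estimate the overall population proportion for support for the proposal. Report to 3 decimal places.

0.550

Wₕ = Nₕ/N with N = 212079: 0.2587, 0.3865, 0.1671, 0.1876.
p̂_st = 0.2587·0.728 + 0.3865·0.434 + 0.1671·0.645 + 0.1876·0.457 ≈ 0.54964... → 0.550.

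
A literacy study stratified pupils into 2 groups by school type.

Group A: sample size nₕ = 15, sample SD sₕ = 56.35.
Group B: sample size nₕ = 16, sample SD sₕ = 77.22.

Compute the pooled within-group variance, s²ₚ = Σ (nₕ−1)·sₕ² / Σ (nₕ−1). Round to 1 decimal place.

4617.2

A: (15−1)·56.35² = 14·3175.3225 = 44454.515
B: (16−1)·77.22² = 15·5962.9284 = 89443.926
Numerator = 133898.441; denominator = Σ(nₕ−1) = 29.
s²ₚ = 133898.441/29 = 4617.188... → 4617.2.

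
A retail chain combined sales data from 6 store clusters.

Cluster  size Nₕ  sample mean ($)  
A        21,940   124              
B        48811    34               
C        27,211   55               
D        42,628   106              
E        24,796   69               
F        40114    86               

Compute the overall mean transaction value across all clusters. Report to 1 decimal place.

75.7

x̄_st = (Σ Nₕx̄ₕ) / (Σ Nₕ) = (21940·124 + 48811·34 + 27211·55 + 42628·106 + 24796·69 + 40114·86) / 205500
= 15556035 / 205500 = 75.698... → 75.7.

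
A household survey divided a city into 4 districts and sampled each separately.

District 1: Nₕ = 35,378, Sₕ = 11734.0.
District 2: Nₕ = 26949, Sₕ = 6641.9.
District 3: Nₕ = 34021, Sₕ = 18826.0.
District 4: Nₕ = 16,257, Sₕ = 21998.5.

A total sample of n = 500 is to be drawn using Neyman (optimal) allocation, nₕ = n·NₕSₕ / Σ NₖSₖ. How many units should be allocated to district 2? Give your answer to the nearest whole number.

1: NₕSₕ = 35378·11734.0 = 415125452
2: NₕSₕ = 26949·6641.9 = 178992563.1
3: NₕSₕ = 34021·18826.0 = 640479346
4: NₕSₕ = 16257·21998.5 = 357629614.5
Σ NₕSₕ = 1592226975.6.
n_2 = 500·178992563.1/1592226975.6 = 56.208... → 56.

56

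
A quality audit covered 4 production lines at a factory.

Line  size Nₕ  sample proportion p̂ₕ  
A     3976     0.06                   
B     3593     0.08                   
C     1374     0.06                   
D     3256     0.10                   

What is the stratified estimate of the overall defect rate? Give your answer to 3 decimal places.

0.077

N = 3976 + 3593 + 1374 + 3256 = 12199.
Overall proportion = Σ (Nₕ/N)·p̂ₕ.
Σ Nₕp̂ₕ = 238.56 + 287.44 + 82.44 + 325.6 = 934.04.
934.04 / 12199 = 0.07657... → 0.077.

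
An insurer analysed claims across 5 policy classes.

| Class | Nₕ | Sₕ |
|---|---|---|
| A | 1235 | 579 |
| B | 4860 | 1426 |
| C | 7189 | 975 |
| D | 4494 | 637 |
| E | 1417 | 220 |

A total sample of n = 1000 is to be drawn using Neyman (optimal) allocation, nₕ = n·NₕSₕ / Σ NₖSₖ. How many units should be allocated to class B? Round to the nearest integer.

389

A: NₕSₕ = 1235·579 = 715065
B: NₕSₕ = 4860·1426 = 6930360
C: NₕSₕ = 7189·975 = 7009275
D: NₕSₕ = 4494·637 = 2862678
E: NₕSₕ = 1417·220 = 311740
Σ NₕSₕ = 17829118.
n_B = 1000·6930360/17829118 = 388.710... → 389.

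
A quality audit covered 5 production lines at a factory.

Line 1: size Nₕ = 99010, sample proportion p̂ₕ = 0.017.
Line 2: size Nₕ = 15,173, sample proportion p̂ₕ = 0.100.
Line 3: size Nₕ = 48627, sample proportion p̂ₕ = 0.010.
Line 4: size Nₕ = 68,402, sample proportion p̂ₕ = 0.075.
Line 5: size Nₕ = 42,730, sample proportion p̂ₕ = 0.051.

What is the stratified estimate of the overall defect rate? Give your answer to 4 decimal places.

Wₕ = Nₕ/N with N = 273942: 0.3614, 0.0554, 0.1775, 0.2497, 0.1560.
p̂_st = 0.3614·0.017 + 0.0554·0.100 + 0.1775·0.010 + 0.2497·0.075 + 0.1560·0.051 ≈ 0.040140... → 0.0401.

0.0401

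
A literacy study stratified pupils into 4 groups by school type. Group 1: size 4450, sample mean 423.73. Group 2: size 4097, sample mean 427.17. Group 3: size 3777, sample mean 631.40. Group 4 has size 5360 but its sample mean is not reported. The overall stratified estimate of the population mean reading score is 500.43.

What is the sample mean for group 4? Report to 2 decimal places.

N = 4450 + 4097 + 3777 + 5360 = 17684.
Overall total = μ·N = 500.43·17684 = 8849604.12.
Subtract the known strata: 4450·423.73 + 4097·427.17 + 3777·631.40 = 6020511.79.
Remaining total for group 4: 8849604.12 − 6020511.79 = 2829092.33.
Divide by its size: 2829092.33 / 5360 = 527.8157... → 527.82.

527.82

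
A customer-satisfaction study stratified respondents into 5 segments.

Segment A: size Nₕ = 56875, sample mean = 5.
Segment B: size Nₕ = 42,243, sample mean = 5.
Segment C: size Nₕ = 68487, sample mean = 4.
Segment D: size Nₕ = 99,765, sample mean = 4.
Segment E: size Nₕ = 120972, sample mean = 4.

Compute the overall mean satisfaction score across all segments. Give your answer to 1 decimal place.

4.3

N = 56875 + 42243 + 68487 + 99765 + 120972 = 388342.
Weight each subgroup mean by Nₕ/N and sum.
Σ Nₕx̄ₕ = 56875·5 + 42243·5 + 68487·4 + 99765·4 + 120972·4 = 284375 + 211215 + 273948 + 399060 + 483888 = 1652486.
Divide by N: 1652486 / 388342 = 4.255... → 4.3.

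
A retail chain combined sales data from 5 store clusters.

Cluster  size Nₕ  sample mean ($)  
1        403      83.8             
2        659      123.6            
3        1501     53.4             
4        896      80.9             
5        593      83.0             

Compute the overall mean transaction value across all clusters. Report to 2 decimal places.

N = 4052; weights Wₕ = Nₕ/N = (0.0995, 0.1626, 0.3704, 0.2211, 0.1463).
x̄_st = Σ Wₕ·x̄ₕ = 0.0995·83.8 + 0.1626·123.6 + 0.3704·53.4 + 0.2211·80.9 + 0.1463·83.0 ≈ 78.2534...
→ 78.25.

78.25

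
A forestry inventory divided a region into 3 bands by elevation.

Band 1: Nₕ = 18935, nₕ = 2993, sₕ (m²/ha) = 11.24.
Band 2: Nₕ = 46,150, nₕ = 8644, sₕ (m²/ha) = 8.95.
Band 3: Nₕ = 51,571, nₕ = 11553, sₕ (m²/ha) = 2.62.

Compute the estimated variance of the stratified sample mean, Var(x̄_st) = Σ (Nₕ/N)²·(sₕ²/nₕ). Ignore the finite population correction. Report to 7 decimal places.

0.0026785

N = 116656; Wₕ = Nₕ/N.
band 1: (18935/116656)²·11.24²/2993 = 0.0011120962
band 2: (46150/116656)²·8.95²/8644 = 0.0014503091
band 3: (51571/116656)²·2.62²/11553 = 0.0001161194
Sum = 0.0026785247 → 0.0026785.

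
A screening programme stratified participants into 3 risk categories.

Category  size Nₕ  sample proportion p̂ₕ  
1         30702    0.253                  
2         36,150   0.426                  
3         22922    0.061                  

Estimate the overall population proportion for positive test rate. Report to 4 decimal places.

Wₕ = Nₕ/N with N = 89774: 0.3420, 0.4027, 0.2553.
p̂_st = 0.3420·0.253 + 0.4027·0.426 + 0.2553·0.061 ≈ 0.273640... → 0.2736.

0.2736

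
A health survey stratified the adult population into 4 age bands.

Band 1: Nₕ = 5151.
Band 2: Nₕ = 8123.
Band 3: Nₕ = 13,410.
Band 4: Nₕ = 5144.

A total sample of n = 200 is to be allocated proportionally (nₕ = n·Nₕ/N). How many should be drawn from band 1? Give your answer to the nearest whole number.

32

Share of band 1 = 5151/31828 = 0.16184.
Allocate 200 × 0.16184 = 32.368... → 32.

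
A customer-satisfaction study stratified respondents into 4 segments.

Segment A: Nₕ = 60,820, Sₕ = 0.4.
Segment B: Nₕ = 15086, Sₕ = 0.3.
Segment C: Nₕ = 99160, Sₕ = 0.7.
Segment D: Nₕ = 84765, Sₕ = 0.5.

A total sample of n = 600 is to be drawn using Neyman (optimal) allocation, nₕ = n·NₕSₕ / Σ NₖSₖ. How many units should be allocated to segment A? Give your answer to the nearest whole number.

Σ NₕSₕ = 60820·0.4 + 15086·0.3 + 99160·0.7 + 84765·0.5 = 140648.3.
Share for A: 24328/140648.3 = 0.17297.
n_A = 600 × 0.17297 = 103.782... → 104.

104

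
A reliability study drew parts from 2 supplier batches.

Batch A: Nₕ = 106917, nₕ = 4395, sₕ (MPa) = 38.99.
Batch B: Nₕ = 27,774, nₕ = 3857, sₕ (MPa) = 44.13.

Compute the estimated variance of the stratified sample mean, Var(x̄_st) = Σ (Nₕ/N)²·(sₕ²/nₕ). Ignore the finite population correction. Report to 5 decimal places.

0.23942

N = 134691. Term for each stratum: Wₕ²sₕ²/nₕ.
Var(x̄_st) = 0.21795356 + 0.02146930 = 0.23942286 → 0.23942.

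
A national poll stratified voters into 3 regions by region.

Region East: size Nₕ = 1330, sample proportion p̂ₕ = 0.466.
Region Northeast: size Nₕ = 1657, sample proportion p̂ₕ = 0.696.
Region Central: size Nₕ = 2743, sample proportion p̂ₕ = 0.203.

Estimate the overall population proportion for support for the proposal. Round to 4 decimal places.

0.4066

N = 1330 + 1657 + 2743 = 5730.
Overall proportion = Σ (Nₕ/N)·p̂ₕ.
Σ Nₕp̂ₕ = 619.78 + 1153.272 + 556.829 = 2329.881.
2329.881 / 5730 = 0.406611... → 0.4066.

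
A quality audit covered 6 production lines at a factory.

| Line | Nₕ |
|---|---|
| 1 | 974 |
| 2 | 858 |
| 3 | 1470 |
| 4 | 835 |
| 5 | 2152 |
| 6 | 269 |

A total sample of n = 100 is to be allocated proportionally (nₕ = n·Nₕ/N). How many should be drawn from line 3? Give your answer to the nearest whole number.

N = 974 + 858 + 1470 + 835 + 2152 + 269 = 6558.
n_3 = 100·1470/6558 = 22.415... → 22.

22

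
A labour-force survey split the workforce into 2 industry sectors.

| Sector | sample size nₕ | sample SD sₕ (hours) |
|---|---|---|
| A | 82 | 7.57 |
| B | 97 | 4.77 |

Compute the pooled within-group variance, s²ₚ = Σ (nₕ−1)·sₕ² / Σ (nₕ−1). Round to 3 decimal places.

38.565

Degrees of freedom: 81 + 96 = 177.
Σ(nₕ−1)sₕ² = 81·57.3049 + 96·22.7529 = 6825.9753.
s²ₚ = 6825.9753 / 177 = 38.56483... → 38.565.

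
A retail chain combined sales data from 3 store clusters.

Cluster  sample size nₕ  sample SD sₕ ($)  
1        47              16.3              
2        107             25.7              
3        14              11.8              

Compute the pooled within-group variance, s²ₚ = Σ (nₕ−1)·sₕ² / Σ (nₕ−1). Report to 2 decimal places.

509.36

1: (47−1)·16.3² = 46·265.69 = 12221.74
2: (107−1)·25.7² = 106·660.49 = 70011.94
3: (14−1)·11.8² = 13·139.24 = 1810.12
Numerator = 84043.8; denominator = Σ(nₕ−1) = 165.
s²ₚ = 84043.8/165 = 509.3564... → 509.36.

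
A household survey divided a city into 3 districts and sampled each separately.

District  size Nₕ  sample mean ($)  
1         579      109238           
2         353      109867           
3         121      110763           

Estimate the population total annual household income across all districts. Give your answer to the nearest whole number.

Estimate total by summing Nₕ·x̄ₕ over strata.
579·109238 + 353·109867 + 121·110763 = 63248802 + 38783051 + 13402323 = 115434176.

115434176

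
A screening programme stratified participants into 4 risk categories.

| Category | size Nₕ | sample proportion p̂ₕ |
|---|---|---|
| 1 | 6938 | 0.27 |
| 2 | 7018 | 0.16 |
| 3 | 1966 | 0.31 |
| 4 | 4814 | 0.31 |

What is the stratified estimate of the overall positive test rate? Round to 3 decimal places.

N = 6938 + 7018 + 1966 + 4814 = 20736.
Overall proportion = Σ (Nₕ/N)·p̂ₕ.
Σ Nₕp̂ₕ = 1873.26 + 1122.88 + 609.46 + 1492.34 = 5097.94.
5097.94 / 20736 = 0.24585... → 0.246.

0.246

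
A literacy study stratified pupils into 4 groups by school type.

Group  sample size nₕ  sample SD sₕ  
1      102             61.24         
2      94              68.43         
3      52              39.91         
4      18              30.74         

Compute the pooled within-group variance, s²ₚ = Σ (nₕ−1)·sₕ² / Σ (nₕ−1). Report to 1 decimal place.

Degrees of freedom: 101 + 93 + 51 + 17 = 262.
Σ(nₕ−1)sₕ² = 101·3750.3376 + 93·4682.6649 + 51·1592.8081 + 17·944.9476 = 911569.2556.
s²ₚ = 911569.2556 / 262 = 3479.272... → 3479.3.

3479.3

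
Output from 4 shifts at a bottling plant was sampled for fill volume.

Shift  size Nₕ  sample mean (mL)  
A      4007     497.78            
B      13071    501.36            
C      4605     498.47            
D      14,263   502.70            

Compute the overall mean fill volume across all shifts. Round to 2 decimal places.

501.12

N = 4007 + 13071 + 4605 + 14263 = 35946.
The stratified mean weights each stratum mean by its population share Nₕ/N.
Σ Nₕx̄ₕ = 4007·497.78 + 13071·501.36 + 4605·498.47 + 14263·502.70 = 1994604.46 + 6553276.56 + 2295454.35 + 7170010.1 = 18013345.47.
Divide by N: 18013345.47 / 35946 = 501.1224... → 501.12.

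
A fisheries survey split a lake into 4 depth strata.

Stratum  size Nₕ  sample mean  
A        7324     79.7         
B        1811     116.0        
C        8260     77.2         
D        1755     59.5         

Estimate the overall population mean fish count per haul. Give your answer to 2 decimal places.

N = 19150; weights Wₕ = Nₕ/N = (0.3825, 0.0946, 0.4313, 0.0916).
x̄_st = Σ Wₕ·x̄ₕ = 0.3825·79.7 + 0.0946·116.0 + 0.4313·77.2 + 0.0916·59.5 ≈ 80.2033...
→ 80.20.

80.20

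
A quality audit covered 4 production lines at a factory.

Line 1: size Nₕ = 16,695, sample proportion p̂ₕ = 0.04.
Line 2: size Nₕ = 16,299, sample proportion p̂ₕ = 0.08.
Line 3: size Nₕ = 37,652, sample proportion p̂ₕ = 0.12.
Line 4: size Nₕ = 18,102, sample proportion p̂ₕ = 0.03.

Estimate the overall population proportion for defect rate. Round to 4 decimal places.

N = 16695 + 16299 + 37652 + 18102 = 88748.
Overall proportion = Σ (Nₕ/N)·p̂ₕ.
Σ Nₕp̂ₕ = 667.8 + 1303.92 + 4518.24 + 543.06 = 7033.02.
7033.02 / 88748 = 0.079247... → 0.0792.

0.0792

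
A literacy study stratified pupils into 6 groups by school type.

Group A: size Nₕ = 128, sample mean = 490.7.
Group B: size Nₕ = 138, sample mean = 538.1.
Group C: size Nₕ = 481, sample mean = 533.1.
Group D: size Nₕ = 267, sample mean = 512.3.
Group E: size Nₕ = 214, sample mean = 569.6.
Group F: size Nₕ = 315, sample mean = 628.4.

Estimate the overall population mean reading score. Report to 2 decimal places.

N = 128 + 138 + 481 + 267 + 214 + 315 = 1543.
Overall mean = Σ (Nₕ/N)·x̄ₕ — weight by population share, not a simple average.
Σ Nₕx̄ₕ = 128·490.7 + 138·538.1 + 481·533.1 + 267·512.3 + 214·569.6 + 315·628.4 = 62809.6 + 74257.8 + 256421.1 + 136784.1 + 121894.4 + 197946 = 850113.
Divide by N: 850113 / 1543 = 550.9482... → 550.95.

550.95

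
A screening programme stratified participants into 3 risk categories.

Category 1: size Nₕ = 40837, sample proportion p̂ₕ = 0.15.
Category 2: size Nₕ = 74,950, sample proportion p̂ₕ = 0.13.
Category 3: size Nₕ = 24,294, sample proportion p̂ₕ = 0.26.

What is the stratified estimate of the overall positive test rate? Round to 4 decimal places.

Wₕ = Nₕ/N with N = 140081: 0.2915, 0.5350, 0.1734.
p̂_st = 0.2915·0.15 + 0.5350·0.13 + 0.1734·0.26 ≈ 0.158376... → 0.1584.

0.1584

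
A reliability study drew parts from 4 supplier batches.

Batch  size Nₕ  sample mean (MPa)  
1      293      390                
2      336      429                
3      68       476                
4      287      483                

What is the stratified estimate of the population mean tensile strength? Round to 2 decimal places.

x̄_st = (Σ Nₕx̄ₕ) / (Σ Nₕ) = (293·390 + 336·429 + 68·476 + 287·483) / 984
= 429403 / 984 = 436.3852... → 436.39.

436.39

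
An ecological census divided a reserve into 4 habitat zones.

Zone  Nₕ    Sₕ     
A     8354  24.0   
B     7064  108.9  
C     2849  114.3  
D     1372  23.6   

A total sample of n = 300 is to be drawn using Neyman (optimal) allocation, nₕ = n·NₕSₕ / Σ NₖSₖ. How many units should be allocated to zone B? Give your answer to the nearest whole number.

A: NₕSₕ = 8354·24.0 = 200496
B: NₕSₕ = 7064·108.9 = 769269.6
C: NₕSₕ = 2849·114.3 = 325640.7
D: NₕSₕ = 1372·23.6 = 32379.2
Σ NₕSₕ = 1327785.5.
n_B = 300·769269.6/1327785.5 = 173.809... → 174.

174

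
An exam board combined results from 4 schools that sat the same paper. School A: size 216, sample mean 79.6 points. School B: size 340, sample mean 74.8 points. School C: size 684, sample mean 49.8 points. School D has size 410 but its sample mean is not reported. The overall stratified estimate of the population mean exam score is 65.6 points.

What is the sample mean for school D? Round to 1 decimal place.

77.0

N = 216 + 340 + 684 + 410 = 1650.
Overall total = μ·N = 65.6·1650 = 108240.
Subtract the known strata: 216·79.6 + 340·74.8 + 684·49.8 = 76688.8.
Remaining total for school D: 108240 − 76688.8 = 31551.2.
Divide by its size: 31551.2 / 410 = 76.954... → 77.0.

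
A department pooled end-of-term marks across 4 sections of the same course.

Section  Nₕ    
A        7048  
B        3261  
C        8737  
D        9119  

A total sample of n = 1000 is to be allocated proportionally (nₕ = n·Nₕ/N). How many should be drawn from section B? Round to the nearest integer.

116

N = 7048 + 3261 + 8737 + 9119 = 28165.
n_B = 1000·3261/28165 = 115.782... → 116.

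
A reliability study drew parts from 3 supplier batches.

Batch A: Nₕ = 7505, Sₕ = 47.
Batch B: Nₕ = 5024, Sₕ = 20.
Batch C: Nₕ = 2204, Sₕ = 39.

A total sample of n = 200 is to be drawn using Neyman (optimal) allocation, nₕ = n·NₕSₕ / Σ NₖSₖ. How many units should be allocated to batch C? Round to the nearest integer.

Σ NₕSₕ = 7505·47 + 5024·20 + 2204·39 = 539171.
Share for C: 85956/539171 = 0.15942.
n_C = 200 × 0.15942 = 31.885... → 32.

32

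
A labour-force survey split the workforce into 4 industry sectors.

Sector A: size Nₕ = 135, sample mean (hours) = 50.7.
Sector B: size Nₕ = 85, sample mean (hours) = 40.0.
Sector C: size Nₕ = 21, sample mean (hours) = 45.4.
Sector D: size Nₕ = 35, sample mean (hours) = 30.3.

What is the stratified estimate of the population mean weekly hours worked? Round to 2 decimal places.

44.41

N = 276; weights Wₕ = Nₕ/N = (0.4891, 0.3080, 0.0761, 0.1268).
x̄_st = Σ Wₕ·x̄ₕ = 0.4891·50.7 + 0.3080·40.0 + 0.0761·45.4 + 0.1268·30.3 ≈ 44.4145...
→ 44.41.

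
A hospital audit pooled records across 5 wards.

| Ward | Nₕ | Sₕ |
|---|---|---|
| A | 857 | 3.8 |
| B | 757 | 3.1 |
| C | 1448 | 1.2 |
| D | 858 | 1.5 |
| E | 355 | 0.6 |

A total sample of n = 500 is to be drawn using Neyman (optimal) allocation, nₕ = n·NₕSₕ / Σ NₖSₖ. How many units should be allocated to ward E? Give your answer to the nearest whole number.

Σ NₕSₕ = 857·3.8 + 757·3.1 + 1448·1.2 + 858·1.5 + 355·0.6 = 8840.9.
Share for E: 213/8840.9 = 0.02409.
n_E = 500 × 0.02409 = 12.046... → 12.

12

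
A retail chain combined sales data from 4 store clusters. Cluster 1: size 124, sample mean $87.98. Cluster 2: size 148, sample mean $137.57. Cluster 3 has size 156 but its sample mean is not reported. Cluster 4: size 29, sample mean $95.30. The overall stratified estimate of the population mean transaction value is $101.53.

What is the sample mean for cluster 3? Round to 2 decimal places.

79.27

Σ Nₕx̄ₕ = N·μ, so 156·x̄_3 = 457·101.53 − (124·87.98 + 148·137.57 + 29·95.30).
= 46399.21 − 34033.58 = 12365.63.
x̄_3 = 12365.63 / 156 = 79.2669... → 79.27.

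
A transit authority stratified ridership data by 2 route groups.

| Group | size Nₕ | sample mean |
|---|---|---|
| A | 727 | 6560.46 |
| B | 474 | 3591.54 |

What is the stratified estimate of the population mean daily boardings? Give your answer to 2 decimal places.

N = 1201; weights Wₕ = Nₕ/N = (0.6053, 0.3947).
x̄_st = Σ Wₕ·x̄ₕ = 0.6053·6560.46 + 0.3947·3591.54 ≈ 5388.7131...
→ 5388.71.

5388.71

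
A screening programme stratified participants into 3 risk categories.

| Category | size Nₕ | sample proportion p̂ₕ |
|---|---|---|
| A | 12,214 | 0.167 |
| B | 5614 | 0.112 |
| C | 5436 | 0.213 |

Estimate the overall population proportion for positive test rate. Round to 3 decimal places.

0.164

Wₕ = Nₕ/N with N = 23264: 0.5250, 0.2413, 0.2337.
p̂_st = 0.5250·0.167 + 0.2413·0.112 + 0.2337·0.213 ≈ 0.16448... → 0.164.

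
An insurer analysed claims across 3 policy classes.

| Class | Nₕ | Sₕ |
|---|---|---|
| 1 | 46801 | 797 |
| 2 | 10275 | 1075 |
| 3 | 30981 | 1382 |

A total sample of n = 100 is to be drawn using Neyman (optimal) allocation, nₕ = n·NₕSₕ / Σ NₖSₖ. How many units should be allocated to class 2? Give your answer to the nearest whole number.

12

Σ NₕSₕ = 46801·797 + 10275·1075 + 30981·1382 = 91161764.
Share for 2: 11045625/91161764 = 0.12117.
n_2 = 100 × 0.12117 = 12.117... → 12.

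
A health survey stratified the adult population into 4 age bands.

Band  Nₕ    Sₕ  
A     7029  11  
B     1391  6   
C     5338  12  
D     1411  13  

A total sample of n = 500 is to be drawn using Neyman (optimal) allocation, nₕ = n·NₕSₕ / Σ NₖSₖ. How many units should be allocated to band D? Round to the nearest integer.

55

Σ NₕSₕ = 7029·11 + 1391·6 + 5338·12 + 1411·13 = 168064.
Share for D: 18343/168064 = 0.10914.
n_D = 500 × 0.10914 = 54.571... → 55.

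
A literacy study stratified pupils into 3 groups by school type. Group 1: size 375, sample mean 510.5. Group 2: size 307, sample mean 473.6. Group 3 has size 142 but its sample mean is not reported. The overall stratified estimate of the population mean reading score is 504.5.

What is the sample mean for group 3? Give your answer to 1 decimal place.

555.5

N = 375 + 307 + 142 = 824.
Overall total = μ·N = 504.5·824 = 415708.
Subtract the known strata: 375·510.5 + 307·473.6 = 336832.7.
Remaining total for group 3: 415708 − 336832.7 = 78875.3.
Divide by its size: 78875.3 / 142 = 555.460... → 555.5.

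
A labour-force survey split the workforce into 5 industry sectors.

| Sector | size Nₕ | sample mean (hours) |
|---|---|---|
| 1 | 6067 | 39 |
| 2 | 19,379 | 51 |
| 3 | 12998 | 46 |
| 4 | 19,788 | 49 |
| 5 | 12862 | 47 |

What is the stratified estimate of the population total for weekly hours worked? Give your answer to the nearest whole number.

3396976

1: 6067·39 = 236613
2: 19379·51 = 988329
3: 12998·46 = 597908
4: 19788·49 = 969612
5: 12862·47 = 604514
τ̂ = Σ Nₕx̄ₕ = 3396976.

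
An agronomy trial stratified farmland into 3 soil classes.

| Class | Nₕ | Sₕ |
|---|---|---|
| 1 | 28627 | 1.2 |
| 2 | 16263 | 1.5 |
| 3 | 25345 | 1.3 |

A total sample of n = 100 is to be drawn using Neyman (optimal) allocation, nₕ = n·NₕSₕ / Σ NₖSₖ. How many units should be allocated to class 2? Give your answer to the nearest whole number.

1: NₕSₕ = 28627·1.2 = 34352.4
2: NₕSₕ = 16263·1.5 = 24394.5
3: NₕSₕ = 25345·1.3 = 32948.5
Σ NₕSₕ = 91695.4.
n_2 = 100·24394.5/91695.4 = 26.604... → 27.

27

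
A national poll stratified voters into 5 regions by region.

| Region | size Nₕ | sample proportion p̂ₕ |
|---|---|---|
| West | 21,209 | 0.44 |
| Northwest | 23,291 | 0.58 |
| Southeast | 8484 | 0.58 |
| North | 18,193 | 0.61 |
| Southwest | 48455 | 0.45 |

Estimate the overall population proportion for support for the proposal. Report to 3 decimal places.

Wₕ = Nₕ/N with N = 119632: 0.1773, 0.1947, 0.0709, 0.1521, 0.4050.
p̂_st = 0.1773·0.44 + 0.1947·0.58 + 0.0709·0.58 + 0.1521·0.61 + 0.4050·0.45 ≈ 0.50709... → 0.507.

0.507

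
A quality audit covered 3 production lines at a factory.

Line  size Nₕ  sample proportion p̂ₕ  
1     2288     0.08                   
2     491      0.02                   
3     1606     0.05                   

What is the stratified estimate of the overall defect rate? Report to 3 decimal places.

0.062

Wₕ = Nₕ/N with N = 4385: 0.5218, 0.1120, 0.3662.
p̂_st = 0.5218·0.08 + 0.1120·0.02 + 0.3662·0.05 ≈ 0.06229... → 0.062.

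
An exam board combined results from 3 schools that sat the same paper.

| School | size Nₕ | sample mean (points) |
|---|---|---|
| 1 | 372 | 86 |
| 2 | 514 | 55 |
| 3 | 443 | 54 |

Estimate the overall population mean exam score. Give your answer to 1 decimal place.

N = 372 + 514 + 443 = 1329.
Overall mean = Σ (Nₕ/N)·x̄ₕ — weight by population share, not a simple average.
Σ Nₕx̄ₕ = 372·86 + 514·55 + 443·54 = 31992 + 28270 + 23922 = 84184.
Divide by N: 84184 / 1329 = 63.344... → 63.3.

63.3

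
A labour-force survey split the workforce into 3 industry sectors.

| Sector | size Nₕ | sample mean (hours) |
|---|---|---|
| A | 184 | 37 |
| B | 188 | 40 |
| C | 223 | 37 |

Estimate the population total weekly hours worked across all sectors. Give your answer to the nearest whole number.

Population total = Σ Nₕ·x̄ₕ (each stratum's size times its mean).
184·37 + 188·40 + 223·37 = 6808 + 7520 + 8251 = 22579.

22579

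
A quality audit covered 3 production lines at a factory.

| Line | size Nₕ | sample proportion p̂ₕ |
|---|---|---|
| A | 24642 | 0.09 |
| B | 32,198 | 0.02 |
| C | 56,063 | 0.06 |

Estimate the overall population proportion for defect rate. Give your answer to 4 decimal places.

N = 24642 + 32198 + 56063 = 112903.
Overall proportion = Σ (Nₕ/N)·p̂ₕ.
Σ Nₕp̂ₕ = 2217.78 + 643.96 + 3363.78 = 6225.52.
6225.52 / 112903 = 0.055140... → 0.0551.

0.0551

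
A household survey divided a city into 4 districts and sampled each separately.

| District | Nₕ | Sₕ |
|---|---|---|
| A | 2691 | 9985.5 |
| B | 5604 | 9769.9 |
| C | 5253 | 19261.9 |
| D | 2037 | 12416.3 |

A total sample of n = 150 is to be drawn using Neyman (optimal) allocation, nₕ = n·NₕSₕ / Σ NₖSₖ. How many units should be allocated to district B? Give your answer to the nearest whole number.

A: NₕSₕ = 2691·9985.5 = 26870980.5
B: NₕSₕ = 5604·9769.9 = 54750519.6
C: NₕSₕ = 5253·19261.9 = 101182760.7
D: NₕSₕ = 2037·12416.3 = 25292003.1
Σ NₕSₕ = 208096263.9.
n_B = 150·54750519.6/208096263.9 = 39.465... → 39.

39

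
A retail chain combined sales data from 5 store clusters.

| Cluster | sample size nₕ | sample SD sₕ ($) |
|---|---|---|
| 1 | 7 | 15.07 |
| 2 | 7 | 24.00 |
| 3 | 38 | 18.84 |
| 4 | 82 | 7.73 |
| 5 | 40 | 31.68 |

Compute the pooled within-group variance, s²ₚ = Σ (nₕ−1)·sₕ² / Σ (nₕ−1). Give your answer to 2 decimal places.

1: (7−1)·15.07² = 6·227.1049 = 1362.6294
2: (7−1)·24.00² = 6·576 = 3456
3: (38−1)·18.84² = 37·354.9456 = 13132.9872
4: (82−1)·7.73² = 81·59.7529 = 4839.9849
5: (40−1)·31.68² = 39·1003.6224 = 39141.2736
Numerator = 61932.8751; denominator = Σ(nₕ−1) = 169.
s²ₚ = 61932.8751/169 = 366.4667... → 366.47.

366.47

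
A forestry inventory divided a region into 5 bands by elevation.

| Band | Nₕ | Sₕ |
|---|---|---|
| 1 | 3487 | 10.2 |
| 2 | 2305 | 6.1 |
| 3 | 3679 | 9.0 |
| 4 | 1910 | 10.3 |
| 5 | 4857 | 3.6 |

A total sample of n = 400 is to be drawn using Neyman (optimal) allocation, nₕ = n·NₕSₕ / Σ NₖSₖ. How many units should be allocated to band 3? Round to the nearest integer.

Σ NₕSₕ = 3487·10.2 + 2305·6.1 + 3679·9.0 + 1910·10.3 + 4857·3.6 = 119897.1.
Share for 3: 33111/119897.1 = 0.27616.
n_3 = 400 × 0.27616 = 110.465... → 110.

110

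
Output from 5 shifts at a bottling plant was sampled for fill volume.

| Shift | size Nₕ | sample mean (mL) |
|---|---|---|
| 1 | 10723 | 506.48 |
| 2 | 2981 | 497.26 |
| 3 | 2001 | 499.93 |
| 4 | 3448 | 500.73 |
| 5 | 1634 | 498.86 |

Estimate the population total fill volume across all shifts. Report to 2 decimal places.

1: 10723·506.48 = 5430985.04
2: 2981·497.26 = 1482332.06
3: 2001·499.93 = 1000359.93
4: 3448·500.73 = 1726517.04
5: 1634·498.86 = 815137.24
τ̂ = Σ Nₕx̄ₕ = 10455331.31.

10455331.31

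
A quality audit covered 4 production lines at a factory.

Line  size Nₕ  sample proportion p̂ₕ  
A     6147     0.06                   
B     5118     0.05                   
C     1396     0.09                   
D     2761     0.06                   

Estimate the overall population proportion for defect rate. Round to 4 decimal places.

Wₕ = Nₕ/N with N = 15422: 0.3986, 0.3319, 0.0905, 0.1790.
p̂_st = 0.3986·0.06 + 0.3319·0.05 + 0.0905·0.09 + 0.1790·0.06 ≈ 0.059397... → 0.0594.

0.0594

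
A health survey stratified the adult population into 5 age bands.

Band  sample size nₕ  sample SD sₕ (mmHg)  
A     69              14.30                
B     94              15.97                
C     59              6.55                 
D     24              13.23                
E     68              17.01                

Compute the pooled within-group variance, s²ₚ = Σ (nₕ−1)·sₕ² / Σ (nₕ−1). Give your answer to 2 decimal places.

Degrees of freedom: 68 + 93 + 58 + 23 + 67 = 309.
Σ(nₕ−1)sₕ² = 68·204.49 + 93·255.0409 + 58·42.9025 + 23·175.0329 + 67·289.3401 = 63524.0121.
s²ₚ = 63524.0121 / 309 = 205.5793... → 205.58.

205.58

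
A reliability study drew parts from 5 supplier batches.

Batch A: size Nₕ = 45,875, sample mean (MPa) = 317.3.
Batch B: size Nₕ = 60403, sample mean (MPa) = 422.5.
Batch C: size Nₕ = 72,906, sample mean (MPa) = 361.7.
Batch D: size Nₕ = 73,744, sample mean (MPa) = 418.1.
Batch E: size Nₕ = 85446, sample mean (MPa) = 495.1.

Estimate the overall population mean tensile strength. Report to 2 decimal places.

412.51

N = 45875 + 60403 + 72906 + 73744 + 85446 = 338374.
The stratified mean weights each stratum mean by its population share Nₕ/N.
Σ Nₕx̄ₕ = 45875·317.3 + 60403·422.5 + 72906·361.7 + 73744·418.1 + 85446·495.1 = 14556137.5 + 25520267.5 + 26370100.2 + 30832366.4 + 42304314.6 = 139583186.2.
Divide by N: 139583186.2 / 338374 = 412.5116... → 412.51.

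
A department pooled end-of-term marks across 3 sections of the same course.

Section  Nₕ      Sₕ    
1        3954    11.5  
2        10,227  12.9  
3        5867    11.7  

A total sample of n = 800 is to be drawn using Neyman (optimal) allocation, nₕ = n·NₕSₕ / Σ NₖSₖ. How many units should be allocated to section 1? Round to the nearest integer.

148

Σ NₕSₕ = 3954·11.5 + 10227·12.9 + 5867·11.7 = 246043.2.
Share for 1: 45471/246043.2 = 0.18481.
n_1 = 800 × 0.18481 = 147.847... → 148.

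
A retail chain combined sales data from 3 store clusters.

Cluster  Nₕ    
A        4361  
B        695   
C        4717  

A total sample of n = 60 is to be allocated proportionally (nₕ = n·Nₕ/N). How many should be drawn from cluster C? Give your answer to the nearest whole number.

29

N = 4361 + 695 + 4717 = 9773.
n_C = 60·4717/9773 = 28.959... → 29.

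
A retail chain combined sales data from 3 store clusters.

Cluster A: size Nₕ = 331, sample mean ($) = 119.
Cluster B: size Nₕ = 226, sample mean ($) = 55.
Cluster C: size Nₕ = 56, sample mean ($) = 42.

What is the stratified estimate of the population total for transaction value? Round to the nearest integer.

54171

Estimate total by summing Nₕ·x̄ₕ over strata.
331·119 + 226·55 + 56·42 = 39389 + 12430 + 2352 = 54171.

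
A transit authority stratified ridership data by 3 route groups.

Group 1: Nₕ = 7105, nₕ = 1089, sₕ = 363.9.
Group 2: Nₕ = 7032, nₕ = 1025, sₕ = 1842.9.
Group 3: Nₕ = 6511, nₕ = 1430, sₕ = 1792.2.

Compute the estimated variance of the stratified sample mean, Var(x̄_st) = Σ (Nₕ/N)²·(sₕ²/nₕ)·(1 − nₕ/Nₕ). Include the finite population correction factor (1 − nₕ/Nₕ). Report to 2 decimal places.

514.78

N = 20648. Term for each stratum: Wₕ²sₕ²/nₕ·(1−nₕ/Nₕ).
Var(x̄_st) = 12.19136 + 328.29191 + 174.29215 = 514.77542 → 514.78.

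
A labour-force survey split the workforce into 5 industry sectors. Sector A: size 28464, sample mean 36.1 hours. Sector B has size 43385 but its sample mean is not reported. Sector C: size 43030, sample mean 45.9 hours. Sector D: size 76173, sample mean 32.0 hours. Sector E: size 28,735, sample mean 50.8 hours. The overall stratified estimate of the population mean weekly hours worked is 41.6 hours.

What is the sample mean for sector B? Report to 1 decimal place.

51.7

Σ Nₕx̄ₕ = N·μ, so 43385·x̄_B = 219787·41.6 − (28464·36.1 + 43030·45.9 + 76173·32.0 + 28735·50.8).
= 9143139.2 − 6899901.4 = 2243237.8.
x̄_B = 2243237.8 / 43385 = 51.705... → 51.7.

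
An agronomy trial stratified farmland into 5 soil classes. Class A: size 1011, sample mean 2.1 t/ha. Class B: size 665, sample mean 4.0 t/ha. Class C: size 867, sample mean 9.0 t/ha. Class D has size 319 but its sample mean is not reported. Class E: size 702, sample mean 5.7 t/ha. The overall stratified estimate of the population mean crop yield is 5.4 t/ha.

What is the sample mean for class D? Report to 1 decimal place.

Σ Nₕx̄ₕ = N·μ, so 319·x̄_D = 3564·5.4 − (1011·2.1 + 665·4.0 + 867·9.0 + 702·5.7).
= 19245.6 − 16587.5 = 2658.1.
x̄_D = 2658.1 / 319 = 8.333... → 8.3.

8.3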